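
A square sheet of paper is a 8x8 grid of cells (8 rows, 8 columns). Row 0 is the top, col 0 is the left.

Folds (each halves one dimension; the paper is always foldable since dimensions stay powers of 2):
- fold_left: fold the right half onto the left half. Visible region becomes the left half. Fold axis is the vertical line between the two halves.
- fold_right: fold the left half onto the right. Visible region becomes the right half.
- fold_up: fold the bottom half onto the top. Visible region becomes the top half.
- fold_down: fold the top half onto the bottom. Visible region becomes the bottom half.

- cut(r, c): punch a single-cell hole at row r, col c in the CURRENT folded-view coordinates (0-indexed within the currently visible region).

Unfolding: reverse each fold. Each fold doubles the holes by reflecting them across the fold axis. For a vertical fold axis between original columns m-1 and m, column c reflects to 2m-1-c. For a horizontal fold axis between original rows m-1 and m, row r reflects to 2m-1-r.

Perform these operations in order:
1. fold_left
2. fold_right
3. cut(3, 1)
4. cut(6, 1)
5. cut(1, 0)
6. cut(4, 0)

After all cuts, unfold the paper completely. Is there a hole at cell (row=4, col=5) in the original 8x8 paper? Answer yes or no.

Op 1 fold_left: fold axis v@4; visible region now rows[0,8) x cols[0,4) = 8x4
Op 2 fold_right: fold axis v@2; visible region now rows[0,8) x cols[2,4) = 8x2
Op 3 cut(3, 1): punch at orig (3,3); cuts so far [(3, 3)]; region rows[0,8) x cols[2,4) = 8x2
Op 4 cut(6, 1): punch at orig (6,3); cuts so far [(3, 3), (6, 3)]; region rows[0,8) x cols[2,4) = 8x2
Op 5 cut(1, 0): punch at orig (1,2); cuts so far [(1, 2), (3, 3), (6, 3)]; region rows[0,8) x cols[2,4) = 8x2
Op 6 cut(4, 0): punch at orig (4,2); cuts so far [(1, 2), (3, 3), (4, 2), (6, 3)]; region rows[0,8) x cols[2,4) = 8x2
Unfold 1 (reflect across v@2): 8 holes -> [(1, 1), (1, 2), (3, 0), (3, 3), (4, 1), (4, 2), (6, 0), (6, 3)]
Unfold 2 (reflect across v@4): 16 holes -> [(1, 1), (1, 2), (1, 5), (1, 6), (3, 0), (3, 3), (3, 4), (3, 7), (4, 1), (4, 2), (4, 5), (4, 6), (6, 0), (6, 3), (6, 4), (6, 7)]
Holes: [(1, 1), (1, 2), (1, 5), (1, 6), (3, 0), (3, 3), (3, 4), (3, 7), (4, 1), (4, 2), (4, 5), (4, 6), (6, 0), (6, 3), (6, 4), (6, 7)]

Answer: yes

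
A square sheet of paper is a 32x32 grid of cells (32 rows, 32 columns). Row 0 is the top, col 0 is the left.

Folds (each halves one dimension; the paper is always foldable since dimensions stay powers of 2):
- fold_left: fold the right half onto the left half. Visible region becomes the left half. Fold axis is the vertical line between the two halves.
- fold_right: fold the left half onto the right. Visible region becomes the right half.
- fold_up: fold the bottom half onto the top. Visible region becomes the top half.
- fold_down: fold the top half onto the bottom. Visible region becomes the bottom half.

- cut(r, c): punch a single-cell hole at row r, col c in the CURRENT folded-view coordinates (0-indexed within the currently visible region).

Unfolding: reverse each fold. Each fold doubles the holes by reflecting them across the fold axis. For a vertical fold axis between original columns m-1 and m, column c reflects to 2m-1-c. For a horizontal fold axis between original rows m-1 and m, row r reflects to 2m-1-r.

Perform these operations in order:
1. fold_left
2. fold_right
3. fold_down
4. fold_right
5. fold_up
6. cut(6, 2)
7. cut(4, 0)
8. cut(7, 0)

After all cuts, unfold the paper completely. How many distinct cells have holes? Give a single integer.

Answer: 96

Derivation:
Op 1 fold_left: fold axis v@16; visible region now rows[0,32) x cols[0,16) = 32x16
Op 2 fold_right: fold axis v@8; visible region now rows[0,32) x cols[8,16) = 32x8
Op 3 fold_down: fold axis h@16; visible region now rows[16,32) x cols[8,16) = 16x8
Op 4 fold_right: fold axis v@12; visible region now rows[16,32) x cols[12,16) = 16x4
Op 5 fold_up: fold axis h@24; visible region now rows[16,24) x cols[12,16) = 8x4
Op 6 cut(6, 2): punch at orig (22,14); cuts so far [(22, 14)]; region rows[16,24) x cols[12,16) = 8x4
Op 7 cut(4, 0): punch at orig (20,12); cuts so far [(20, 12), (22, 14)]; region rows[16,24) x cols[12,16) = 8x4
Op 8 cut(7, 0): punch at orig (23,12); cuts so far [(20, 12), (22, 14), (23, 12)]; region rows[16,24) x cols[12,16) = 8x4
Unfold 1 (reflect across h@24): 6 holes -> [(20, 12), (22, 14), (23, 12), (24, 12), (25, 14), (27, 12)]
Unfold 2 (reflect across v@12): 12 holes -> [(20, 11), (20, 12), (22, 9), (22, 14), (23, 11), (23, 12), (24, 11), (24, 12), (25, 9), (25, 14), (27, 11), (27, 12)]
Unfold 3 (reflect across h@16): 24 holes -> [(4, 11), (4, 12), (6, 9), (6, 14), (7, 11), (7, 12), (8, 11), (8, 12), (9, 9), (9, 14), (11, 11), (11, 12), (20, 11), (20, 12), (22, 9), (22, 14), (23, 11), (23, 12), (24, 11), (24, 12), (25, 9), (25, 14), (27, 11), (27, 12)]
Unfold 4 (reflect across v@8): 48 holes -> [(4, 3), (4, 4), (4, 11), (4, 12), (6, 1), (6, 6), (6, 9), (6, 14), (7, 3), (7, 4), (7, 11), (7, 12), (8, 3), (8, 4), (8, 11), (8, 12), (9, 1), (9, 6), (9, 9), (9, 14), (11, 3), (11, 4), (11, 11), (11, 12), (20, 3), (20, 4), (20, 11), (20, 12), (22, 1), (22, 6), (22, 9), (22, 14), (23, 3), (23, 4), (23, 11), (23, 12), (24, 3), (24, 4), (24, 11), (24, 12), (25, 1), (25, 6), (25, 9), (25, 14), (27, 3), (27, 4), (27, 11), (27, 12)]
Unfold 5 (reflect across v@16): 96 holes -> [(4, 3), (4, 4), (4, 11), (4, 12), (4, 19), (4, 20), (4, 27), (4, 28), (6, 1), (6, 6), (6, 9), (6, 14), (6, 17), (6, 22), (6, 25), (6, 30), (7, 3), (7, 4), (7, 11), (7, 12), (7, 19), (7, 20), (7, 27), (7, 28), (8, 3), (8, 4), (8, 11), (8, 12), (8, 19), (8, 20), (8, 27), (8, 28), (9, 1), (9, 6), (9, 9), (9, 14), (9, 17), (9, 22), (9, 25), (9, 30), (11, 3), (11, 4), (11, 11), (11, 12), (11, 19), (11, 20), (11, 27), (11, 28), (20, 3), (20, 4), (20, 11), (20, 12), (20, 19), (20, 20), (20, 27), (20, 28), (22, 1), (22, 6), (22, 9), (22, 14), (22, 17), (22, 22), (22, 25), (22, 30), (23, 3), (23, 4), (23, 11), (23, 12), (23, 19), (23, 20), (23, 27), (23, 28), (24, 3), (24, 4), (24, 11), (24, 12), (24, 19), (24, 20), (24, 27), (24, 28), (25, 1), (25, 6), (25, 9), (25, 14), (25, 17), (25, 22), (25, 25), (25, 30), (27, 3), (27, 4), (27, 11), (27, 12), (27, 19), (27, 20), (27, 27), (27, 28)]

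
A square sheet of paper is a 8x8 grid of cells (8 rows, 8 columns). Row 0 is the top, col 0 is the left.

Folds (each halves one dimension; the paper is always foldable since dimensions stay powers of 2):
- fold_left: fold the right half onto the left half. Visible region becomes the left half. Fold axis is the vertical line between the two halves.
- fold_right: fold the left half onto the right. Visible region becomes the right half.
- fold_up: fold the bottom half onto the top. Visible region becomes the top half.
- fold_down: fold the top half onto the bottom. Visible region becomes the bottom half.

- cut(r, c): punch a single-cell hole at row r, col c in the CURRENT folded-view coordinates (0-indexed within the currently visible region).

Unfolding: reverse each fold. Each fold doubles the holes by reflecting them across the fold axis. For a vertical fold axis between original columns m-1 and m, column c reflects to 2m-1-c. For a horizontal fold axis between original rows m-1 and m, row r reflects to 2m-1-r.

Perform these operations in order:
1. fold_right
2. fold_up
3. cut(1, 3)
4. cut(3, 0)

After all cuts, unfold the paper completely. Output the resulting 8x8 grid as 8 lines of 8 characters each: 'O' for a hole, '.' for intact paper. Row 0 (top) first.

Op 1 fold_right: fold axis v@4; visible region now rows[0,8) x cols[4,8) = 8x4
Op 2 fold_up: fold axis h@4; visible region now rows[0,4) x cols[4,8) = 4x4
Op 3 cut(1, 3): punch at orig (1,7); cuts so far [(1, 7)]; region rows[0,4) x cols[4,8) = 4x4
Op 4 cut(3, 0): punch at orig (3,4); cuts so far [(1, 7), (3, 4)]; region rows[0,4) x cols[4,8) = 4x4
Unfold 1 (reflect across h@4): 4 holes -> [(1, 7), (3, 4), (4, 4), (6, 7)]
Unfold 2 (reflect across v@4): 8 holes -> [(1, 0), (1, 7), (3, 3), (3, 4), (4, 3), (4, 4), (6, 0), (6, 7)]

Answer: ........
O......O
........
...OO...
...OO...
........
O......O
........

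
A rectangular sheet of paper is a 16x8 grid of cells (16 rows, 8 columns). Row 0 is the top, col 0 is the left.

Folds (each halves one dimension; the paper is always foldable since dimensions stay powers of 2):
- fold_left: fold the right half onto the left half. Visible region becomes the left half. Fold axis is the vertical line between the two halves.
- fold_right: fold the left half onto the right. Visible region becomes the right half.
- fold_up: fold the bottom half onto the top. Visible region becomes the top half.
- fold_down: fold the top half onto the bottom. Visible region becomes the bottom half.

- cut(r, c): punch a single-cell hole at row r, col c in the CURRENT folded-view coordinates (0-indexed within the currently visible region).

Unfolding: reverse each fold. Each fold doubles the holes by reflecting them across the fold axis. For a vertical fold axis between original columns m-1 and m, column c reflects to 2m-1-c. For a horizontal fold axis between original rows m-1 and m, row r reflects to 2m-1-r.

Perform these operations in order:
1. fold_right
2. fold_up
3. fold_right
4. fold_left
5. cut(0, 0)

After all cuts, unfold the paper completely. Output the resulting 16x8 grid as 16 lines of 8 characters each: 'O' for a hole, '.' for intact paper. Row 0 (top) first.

Op 1 fold_right: fold axis v@4; visible region now rows[0,16) x cols[4,8) = 16x4
Op 2 fold_up: fold axis h@8; visible region now rows[0,8) x cols[4,8) = 8x4
Op 3 fold_right: fold axis v@6; visible region now rows[0,8) x cols[6,8) = 8x2
Op 4 fold_left: fold axis v@7; visible region now rows[0,8) x cols[6,7) = 8x1
Op 5 cut(0, 0): punch at orig (0,6); cuts so far [(0, 6)]; region rows[0,8) x cols[6,7) = 8x1
Unfold 1 (reflect across v@7): 2 holes -> [(0, 6), (0, 7)]
Unfold 2 (reflect across v@6): 4 holes -> [(0, 4), (0, 5), (0, 6), (0, 7)]
Unfold 3 (reflect across h@8): 8 holes -> [(0, 4), (0, 5), (0, 6), (0, 7), (15, 4), (15, 5), (15, 6), (15, 7)]
Unfold 4 (reflect across v@4): 16 holes -> [(0, 0), (0, 1), (0, 2), (0, 3), (0, 4), (0, 5), (0, 6), (0, 7), (15, 0), (15, 1), (15, 2), (15, 3), (15, 4), (15, 5), (15, 6), (15, 7)]

Answer: OOOOOOOO
........
........
........
........
........
........
........
........
........
........
........
........
........
........
OOOOOOOO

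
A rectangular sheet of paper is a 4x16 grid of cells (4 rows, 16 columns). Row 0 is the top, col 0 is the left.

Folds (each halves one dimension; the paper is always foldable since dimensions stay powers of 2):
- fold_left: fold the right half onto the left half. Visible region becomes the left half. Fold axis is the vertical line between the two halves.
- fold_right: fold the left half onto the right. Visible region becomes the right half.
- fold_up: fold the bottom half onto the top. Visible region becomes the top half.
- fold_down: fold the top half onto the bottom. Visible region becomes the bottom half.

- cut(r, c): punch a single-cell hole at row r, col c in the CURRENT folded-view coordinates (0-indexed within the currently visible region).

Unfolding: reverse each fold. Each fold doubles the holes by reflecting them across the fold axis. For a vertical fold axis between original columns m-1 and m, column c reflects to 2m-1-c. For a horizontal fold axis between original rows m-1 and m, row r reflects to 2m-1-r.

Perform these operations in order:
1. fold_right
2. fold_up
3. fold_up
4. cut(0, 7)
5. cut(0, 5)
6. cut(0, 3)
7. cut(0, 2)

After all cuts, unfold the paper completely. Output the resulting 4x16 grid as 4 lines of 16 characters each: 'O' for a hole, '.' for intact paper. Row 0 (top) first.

Answer: O.O.OO....OO.O.O
O.O.OO....OO.O.O
O.O.OO....OO.O.O
O.O.OO....OO.O.O

Derivation:
Op 1 fold_right: fold axis v@8; visible region now rows[0,4) x cols[8,16) = 4x8
Op 2 fold_up: fold axis h@2; visible region now rows[0,2) x cols[8,16) = 2x8
Op 3 fold_up: fold axis h@1; visible region now rows[0,1) x cols[8,16) = 1x8
Op 4 cut(0, 7): punch at orig (0,15); cuts so far [(0, 15)]; region rows[0,1) x cols[8,16) = 1x8
Op 5 cut(0, 5): punch at orig (0,13); cuts so far [(0, 13), (0, 15)]; region rows[0,1) x cols[8,16) = 1x8
Op 6 cut(0, 3): punch at orig (0,11); cuts so far [(0, 11), (0, 13), (0, 15)]; region rows[0,1) x cols[8,16) = 1x8
Op 7 cut(0, 2): punch at orig (0,10); cuts so far [(0, 10), (0, 11), (0, 13), (0, 15)]; region rows[0,1) x cols[8,16) = 1x8
Unfold 1 (reflect across h@1): 8 holes -> [(0, 10), (0, 11), (0, 13), (0, 15), (1, 10), (1, 11), (1, 13), (1, 15)]
Unfold 2 (reflect across h@2): 16 holes -> [(0, 10), (0, 11), (0, 13), (0, 15), (1, 10), (1, 11), (1, 13), (1, 15), (2, 10), (2, 11), (2, 13), (2, 15), (3, 10), (3, 11), (3, 13), (3, 15)]
Unfold 3 (reflect across v@8): 32 holes -> [(0, 0), (0, 2), (0, 4), (0, 5), (0, 10), (0, 11), (0, 13), (0, 15), (1, 0), (1, 2), (1, 4), (1, 5), (1, 10), (1, 11), (1, 13), (1, 15), (2, 0), (2, 2), (2, 4), (2, 5), (2, 10), (2, 11), (2, 13), (2, 15), (3, 0), (3, 2), (3, 4), (3, 5), (3, 10), (3, 11), (3, 13), (3, 15)]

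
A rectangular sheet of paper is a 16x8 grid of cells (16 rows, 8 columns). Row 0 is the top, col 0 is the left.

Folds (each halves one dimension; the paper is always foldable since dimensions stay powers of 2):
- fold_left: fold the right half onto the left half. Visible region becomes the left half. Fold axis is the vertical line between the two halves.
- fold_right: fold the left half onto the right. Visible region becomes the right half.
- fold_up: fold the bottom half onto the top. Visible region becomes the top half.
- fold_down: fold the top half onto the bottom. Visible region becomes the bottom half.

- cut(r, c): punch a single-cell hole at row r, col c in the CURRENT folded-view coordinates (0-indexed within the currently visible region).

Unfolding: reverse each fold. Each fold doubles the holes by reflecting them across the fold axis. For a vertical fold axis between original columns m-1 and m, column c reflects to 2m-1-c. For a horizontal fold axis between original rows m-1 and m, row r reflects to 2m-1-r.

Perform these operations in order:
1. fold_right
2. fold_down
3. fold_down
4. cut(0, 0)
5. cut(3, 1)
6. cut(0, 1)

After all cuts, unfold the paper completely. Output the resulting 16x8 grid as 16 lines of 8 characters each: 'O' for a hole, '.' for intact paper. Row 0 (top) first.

Answer: ..O..O..
........
........
..OOOO..
..OOOO..
........
........
..O..O..
..O..O..
........
........
..OOOO..
..OOOO..
........
........
..O..O..

Derivation:
Op 1 fold_right: fold axis v@4; visible region now rows[0,16) x cols[4,8) = 16x4
Op 2 fold_down: fold axis h@8; visible region now rows[8,16) x cols[4,8) = 8x4
Op 3 fold_down: fold axis h@12; visible region now rows[12,16) x cols[4,8) = 4x4
Op 4 cut(0, 0): punch at orig (12,4); cuts so far [(12, 4)]; region rows[12,16) x cols[4,8) = 4x4
Op 5 cut(3, 1): punch at orig (15,5); cuts so far [(12, 4), (15, 5)]; region rows[12,16) x cols[4,8) = 4x4
Op 6 cut(0, 1): punch at orig (12,5); cuts so far [(12, 4), (12, 5), (15, 5)]; region rows[12,16) x cols[4,8) = 4x4
Unfold 1 (reflect across h@12): 6 holes -> [(8, 5), (11, 4), (11, 5), (12, 4), (12, 5), (15, 5)]
Unfold 2 (reflect across h@8): 12 holes -> [(0, 5), (3, 4), (3, 5), (4, 4), (4, 5), (7, 5), (8, 5), (11, 4), (11, 5), (12, 4), (12, 5), (15, 5)]
Unfold 3 (reflect across v@4): 24 holes -> [(0, 2), (0, 5), (3, 2), (3, 3), (3, 4), (3, 5), (4, 2), (4, 3), (4, 4), (4, 5), (7, 2), (7, 5), (8, 2), (8, 5), (11, 2), (11, 3), (11, 4), (11, 5), (12, 2), (12, 3), (12, 4), (12, 5), (15, 2), (15, 5)]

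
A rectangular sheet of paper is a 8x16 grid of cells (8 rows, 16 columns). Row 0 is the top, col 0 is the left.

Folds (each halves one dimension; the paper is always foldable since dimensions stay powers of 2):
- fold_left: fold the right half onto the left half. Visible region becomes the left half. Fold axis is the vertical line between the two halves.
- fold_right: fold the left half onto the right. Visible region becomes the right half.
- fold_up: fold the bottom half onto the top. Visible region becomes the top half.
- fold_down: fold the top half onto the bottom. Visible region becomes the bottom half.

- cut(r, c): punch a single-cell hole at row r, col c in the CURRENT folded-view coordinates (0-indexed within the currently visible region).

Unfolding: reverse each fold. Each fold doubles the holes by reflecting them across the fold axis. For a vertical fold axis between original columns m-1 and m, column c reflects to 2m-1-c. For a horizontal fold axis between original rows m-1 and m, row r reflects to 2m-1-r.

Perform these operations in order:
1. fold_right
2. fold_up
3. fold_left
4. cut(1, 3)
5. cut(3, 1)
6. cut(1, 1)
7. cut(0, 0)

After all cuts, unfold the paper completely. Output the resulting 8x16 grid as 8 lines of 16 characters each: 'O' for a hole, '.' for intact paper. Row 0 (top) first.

Answer: O......OO......O
.O.OO.O..O.OO.O.
................
.O....O..O....O.
.O....O..O....O.
................
.O.OO.O..O.OO.O.
O......OO......O

Derivation:
Op 1 fold_right: fold axis v@8; visible region now rows[0,8) x cols[8,16) = 8x8
Op 2 fold_up: fold axis h@4; visible region now rows[0,4) x cols[8,16) = 4x8
Op 3 fold_left: fold axis v@12; visible region now rows[0,4) x cols[8,12) = 4x4
Op 4 cut(1, 3): punch at orig (1,11); cuts so far [(1, 11)]; region rows[0,4) x cols[8,12) = 4x4
Op 5 cut(3, 1): punch at orig (3,9); cuts so far [(1, 11), (3, 9)]; region rows[0,4) x cols[8,12) = 4x4
Op 6 cut(1, 1): punch at orig (1,9); cuts so far [(1, 9), (1, 11), (3, 9)]; region rows[0,4) x cols[8,12) = 4x4
Op 7 cut(0, 0): punch at orig (0,8); cuts so far [(0, 8), (1, 9), (1, 11), (3, 9)]; region rows[0,4) x cols[8,12) = 4x4
Unfold 1 (reflect across v@12): 8 holes -> [(0, 8), (0, 15), (1, 9), (1, 11), (1, 12), (1, 14), (3, 9), (3, 14)]
Unfold 2 (reflect across h@4): 16 holes -> [(0, 8), (0, 15), (1, 9), (1, 11), (1, 12), (1, 14), (3, 9), (3, 14), (4, 9), (4, 14), (6, 9), (6, 11), (6, 12), (6, 14), (7, 8), (7, 15)]
Unfold 3 (reflect across v@8): 32 holes -> [(0, 0), (0, 7), (0, 8), (0, 15), (1, 1), (1, 3), (1, 4), (1, 6), (1, 9), (1, 11), (1, 12), (1, 14), (3, 1), (3, 6), (3, 9), (3, 14), (4, 1), (4, 6), (4, 9), (4, 14), (6, 1), (6, 3), (6, 4), (6, 6), (6, 9), (6, 11), (6, 12), (6, 14), (7, 0), (7, 7), (7, 8), (7, 15)]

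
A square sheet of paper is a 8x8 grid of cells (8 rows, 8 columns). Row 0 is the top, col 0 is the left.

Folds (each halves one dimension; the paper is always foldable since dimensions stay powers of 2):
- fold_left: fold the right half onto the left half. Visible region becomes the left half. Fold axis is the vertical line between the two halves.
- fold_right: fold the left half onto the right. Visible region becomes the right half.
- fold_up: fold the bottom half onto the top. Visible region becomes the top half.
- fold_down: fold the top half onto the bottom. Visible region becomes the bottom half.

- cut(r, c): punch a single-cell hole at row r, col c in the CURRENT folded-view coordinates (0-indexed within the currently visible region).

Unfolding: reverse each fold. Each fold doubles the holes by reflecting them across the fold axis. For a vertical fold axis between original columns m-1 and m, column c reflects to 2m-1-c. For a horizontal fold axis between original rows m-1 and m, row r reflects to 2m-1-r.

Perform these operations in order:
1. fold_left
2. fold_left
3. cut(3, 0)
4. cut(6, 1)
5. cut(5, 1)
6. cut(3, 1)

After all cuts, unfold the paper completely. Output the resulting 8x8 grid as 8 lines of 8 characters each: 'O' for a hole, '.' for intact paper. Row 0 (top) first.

Answer: ........
........
........
OOOOOOOO
........
.OO..OO.
.OO..OO.
........

Derivation:
Op 1 fold_left: fold axis v@4; visible region now rows[0,8) x cols[0,4) = 8x4
Op 2 fold_left: fold axis v@2; visible region now rows[0,8) x cols[0,2) = 8x2
Op 3 cut(3, 0): punch at orig (3,0); cuts so far [(3, 0)]; region rows[0,8) x cols[0,2) = 8x2
Op 4 cut(6, 1): punch at orig (6,1); cuts so far [(3, 0), (6, 1)]; region rows[0,8) x cols[0,2) = 8x2
Op 5 cut(5, 1): punch at orig (5,1); cuts so far [(3, 0), (5, 1), (6, 1)]; region rows[0,8) x cols[0,2) = 8x2
Op 6 cut(3, 1): punch at orig (3,1); cuts so far [(3, 0), (3, 1), (5, 1), (6, 1)]; region rows[0,8) x cols[0,2) = 8x2
Unfold 1 (reflect across v@2): 8 holes -> [(3, 0), (3, 1), (3, 2), (3, 3), (5, 1), (5, 2), (6, 1), (6, 2)]
Unfold 2 (reflect across v@4): 16 holes -> [(3, 0), (3, 1), (3, 2), (3, 3), (3, 4), (3, 5), (3, 6), (3, 7), (5, 1), (5, 2), (5, 5), (5, 6), (6, 1), (6, 2), (6, 5), (6, 6)]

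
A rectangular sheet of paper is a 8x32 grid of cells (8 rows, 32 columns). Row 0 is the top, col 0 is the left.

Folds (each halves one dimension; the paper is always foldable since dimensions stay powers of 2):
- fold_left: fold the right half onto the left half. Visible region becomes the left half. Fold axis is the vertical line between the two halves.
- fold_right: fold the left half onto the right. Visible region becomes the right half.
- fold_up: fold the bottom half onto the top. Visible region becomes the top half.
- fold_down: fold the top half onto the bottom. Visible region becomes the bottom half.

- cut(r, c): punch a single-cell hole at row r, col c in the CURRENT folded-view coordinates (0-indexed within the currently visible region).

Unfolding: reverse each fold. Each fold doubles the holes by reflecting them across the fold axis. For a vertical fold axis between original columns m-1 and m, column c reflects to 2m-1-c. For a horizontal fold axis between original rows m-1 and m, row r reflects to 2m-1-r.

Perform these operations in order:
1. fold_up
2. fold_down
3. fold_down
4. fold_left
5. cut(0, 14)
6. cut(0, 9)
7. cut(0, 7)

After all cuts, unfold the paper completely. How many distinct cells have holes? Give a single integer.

Answer: 48

Derivation:
Op 1 fold_up: fold axis h@4; visible region now rows[0,4) x cols[0,32) = 4x32
Op 2 fold_down: fold axis h@2; visible region now rows[2,4) x cols[0,32) = 2x32
Op 3 fold_down: fold axis h@3; visible region now rows[3,4) x cols[0,32) = 1x32
Op 4 fold_left: fold axis v@16; visible region now rows[3,4) x cols[0,16) = 1x16
Op 5 cut(0, 14): punch at orig (3,14); cuts so far [(3, 14)]; region rows[3,4) x cols[0,16) = 1x16
Op 6 cut(0, 9): punch at orig (3,9); cuts so far [(3, 9), (3, 14)]; region rows[3,4) x cols[0,16) = 1x16
Op 7 cut(0, 7): punch at orig (3,7); cuts so far [(3, 7), (3, 9), (3, 14)]; region rows[3,4) x cols[0,16) = 1x16
Unfold 1 (reflect across v@16): 6 holes -> [(3, 7), (3, 9), (3, 14), (3, 17), (3, 22), (3, 24)]
Unfold 2 (reflect across h@3): 12 holes -> [(2, 7), (2, 9), (2, 14), (2, 17), (2, 22), (2, 24), (3, 7), (3, 9), (3, 14), (3, 17), (3, 22), (3, 24)]
Unfold 3 (reflect across h@2): 24 holes -> [(0, 7), (0, 9), (0, 14), (0, 17), (0, 22), (0, 24), (1, 7), (1, 9), (1, 14), (1, 17), (1, 22), (1, 24), (2, 7), (2, 9), (2, 14), (2, 17), (2, 22), (2, 24), (3, 7), (3, 9), (3, 14), (3, 17), (3, 22), (3, 24)]
Unfold 4 (reflect across h@4): 48 holes -> [(0, 7), (0, 9), (0, 14), (0, 17), (0, 22), (0, 24), (1, 7), (1, 9), (1, 14), (1, 17), (1, 22), (1, 24), (2, 7), (2, 9), (2, 14), (2, 17), (2, 22), (2, 24), (3, 7), (3, 9), (3, 14), (3, 17), (3, 22), (3, 24), (4, 7), (4, 9), (4, 14), (4, 17), (4, 22), (4, 24), (5, 7), (5, 9), (5, 14), (5, 17), (5, 22), (5, 24), (6, 7), (6, 9), (6, 14), (6, 17), (6, 22), (6, 24), (7, 7), (7, 9), (7, 14), (7, 17), (7, 22), (7, 24)]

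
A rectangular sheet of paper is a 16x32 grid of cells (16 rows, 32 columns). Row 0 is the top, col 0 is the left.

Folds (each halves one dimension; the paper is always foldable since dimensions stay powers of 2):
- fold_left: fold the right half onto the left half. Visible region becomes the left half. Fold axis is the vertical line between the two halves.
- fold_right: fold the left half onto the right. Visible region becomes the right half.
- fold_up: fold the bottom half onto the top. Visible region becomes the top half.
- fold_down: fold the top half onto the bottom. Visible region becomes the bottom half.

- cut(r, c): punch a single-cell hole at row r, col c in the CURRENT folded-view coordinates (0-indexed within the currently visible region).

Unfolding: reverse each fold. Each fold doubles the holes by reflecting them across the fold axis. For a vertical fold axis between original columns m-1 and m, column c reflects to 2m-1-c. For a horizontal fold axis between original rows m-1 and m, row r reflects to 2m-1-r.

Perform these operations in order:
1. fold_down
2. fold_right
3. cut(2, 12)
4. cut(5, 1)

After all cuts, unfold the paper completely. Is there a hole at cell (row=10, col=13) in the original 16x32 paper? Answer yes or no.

Op 1 fold_down: fold axis h@8; visible region now rows[8,16) x cols[0,32) = 8x32
Op 2 fold_right: fold axis v@16; visible region now rows[8,16) x cols[16,32) = 8x16
Op 3 cut(2, 12): punch at orig (10,28); cuts so far [(10, 28)]; region rows[8,16) x cols[16,32) = 8x16
Op 4 cut(5, 1): punch at orig (13,17); cuts so far [(10, 28), (13, 17)]; region rows[8,16) x cols[16,32) = 8x16
Unfold 1 (reflect across v@16): 4 holes -> [(10, 3), (10, 28), (13, 14), (13, 17)]
Unfold 2 (reflect across h@8): 8 holes -> [(2, 14), (2, 17), (5, 3), (5, 28), (10, 3), (10, 28), (13, 14), (13, 17)]
Holes: [(2, 14), (2, 17), (5, 3), (5, 28), (10, 3), (10, 28), (13, 14), (13, 17)]

Answer: no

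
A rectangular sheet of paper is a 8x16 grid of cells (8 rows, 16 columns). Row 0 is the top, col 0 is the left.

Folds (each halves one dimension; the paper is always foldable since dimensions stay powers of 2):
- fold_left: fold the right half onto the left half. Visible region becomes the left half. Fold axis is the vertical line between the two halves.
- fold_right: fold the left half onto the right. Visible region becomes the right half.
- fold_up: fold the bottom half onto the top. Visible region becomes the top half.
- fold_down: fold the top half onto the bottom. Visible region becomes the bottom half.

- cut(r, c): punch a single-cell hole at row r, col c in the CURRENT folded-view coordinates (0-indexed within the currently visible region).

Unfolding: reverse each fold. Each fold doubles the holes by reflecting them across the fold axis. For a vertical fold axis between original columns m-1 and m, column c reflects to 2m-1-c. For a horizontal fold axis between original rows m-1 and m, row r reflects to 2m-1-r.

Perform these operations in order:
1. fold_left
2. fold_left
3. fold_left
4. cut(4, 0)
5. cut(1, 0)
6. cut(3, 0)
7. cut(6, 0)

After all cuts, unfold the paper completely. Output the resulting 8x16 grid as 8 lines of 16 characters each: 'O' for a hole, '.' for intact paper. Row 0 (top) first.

Op 1 fold_left: fold axis v@8; visible region now rows[0,8) x cols[0,8) = 8x8
Op 2 fold_left: fold axis v@4; visible region now rows[0,8) x cols[0,4) = 8x4
Op 3 fold_left: fold axis v@2; visible region now rows[0,8) x cols[0,2) = 8x2
Op 4 cut(4, 0): punch at orig (4,0); cuts so far [(4, 0)]; region rows[0,8) x cols[0,2) = 8x2
Op 5 cut(1, 0): punch at orig (1,0); cuts so far [(1, 0), (4, 0)]; region rows[0,8) x cols[0,2) = 8x2
Op 6 cut(3, 0): punch at orig (3,0); cuts so far [(1, 0), (3, 0), (4, 0)]; region rows[0,8) x cols[0,2) = 8x2
Op 7 cut(6, 0): punch at orig (6,0); cuts so far [(1, 0), (3, 0), (4, 0), (6, 0)]; region rows[0,8) x cols[0,2) = 8x2
Unfold 1 (reflect across v@2): 8 holes -> [(1, 0), (1, 3), (3, 0), (3, 3), (4, 0), (4, 3), (6, 0), (6, 3)]
Unfold 2 (reflect across v@4): 16 holes -> [(1, 0), (1, 3), (1, 4), (1, 7), (3, 0), (3, 3), (3, 4), (3, 7), (4, 0), (4, 3), (4, 4), (4, 7), (6, 0), (6, 3), (6, 4), (6, 7)]
Unfold 3 (reflect across v@8): 32 holes -> [(1, 0), (1, 3), (1, 4), (1, 7), (1, 8), (1, 11), (1, 12), (1, 15), (3, 0), (3, 3), (3, 4), (3, 7), (3, 8), (3, 11), (3, 12), (3, 15), (4, 0), (4, 3), (4, 4), (4, 7), (4, 8), (4, 11), (4, 12), (4, 15), (6, 0), (6, 3), (6, 4), (6, 7), (6, 8), (6, 11), (6, 12), (6, 15)]

Answer: ................
O..OO..OO..OO..O
................
O..OO..OO..OO..O
O..OO..OO..OO..O
................
O..OO..OO..OO..O
................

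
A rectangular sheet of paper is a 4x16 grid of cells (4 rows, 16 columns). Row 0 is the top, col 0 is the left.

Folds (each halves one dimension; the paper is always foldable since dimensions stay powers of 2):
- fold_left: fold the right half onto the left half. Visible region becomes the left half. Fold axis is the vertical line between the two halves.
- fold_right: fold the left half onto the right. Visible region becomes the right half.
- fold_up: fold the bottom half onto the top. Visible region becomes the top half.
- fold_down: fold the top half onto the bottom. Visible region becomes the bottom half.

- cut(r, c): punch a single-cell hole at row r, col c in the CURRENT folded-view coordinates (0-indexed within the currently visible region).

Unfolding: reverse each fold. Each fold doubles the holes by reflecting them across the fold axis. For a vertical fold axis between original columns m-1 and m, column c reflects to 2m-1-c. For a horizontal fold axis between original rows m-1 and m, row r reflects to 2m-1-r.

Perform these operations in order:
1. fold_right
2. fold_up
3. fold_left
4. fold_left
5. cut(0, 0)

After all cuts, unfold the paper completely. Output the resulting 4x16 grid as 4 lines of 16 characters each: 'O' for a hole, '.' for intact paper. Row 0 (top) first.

Op 1 fold_right: fold axis v@8; visible region now rows[0,4) x cols[8,16) = 4x8
Op 2 fold_up: fold axis h@2; visible region now rows[0,2) x cols[8,16) = 2x8
Op 3 fold_left: fold axis v@12; visible region now rows[0,2) x cols[8,12) = 2x4
Op 4 fold_left: fold axis v@10; visible region now rows[0,2) x cols[8,10) = 2x2
Op 5 cut(0, 0): punch at orig (0,8); cuts so far [(0, 8)]; region rows[0,2) x cols[8,10) = 2x2
Unfold 1 (reflect across v@10): 2 holes -> [(0, 8), (0, 11)]
Unfold 2 (reflect across v@12): 4 holes -> [(0, 8), (0, 11), (0, 12), (0, 15)]
Unfold 3 (reflect across h@2): 8 holes -> [(0, 8), (0, 11), (0, 12), (0, 15), (3, 8), (3, 11), (3, 12), (3, 15)]
Unfold 4 (reflect across v@8): 16 holes -> [(0, 0), (0, 3), (0, 4), (0, 7), (0, 8), (0, 11), (0, 12), (0, 15), (3, 0), (3, 3), (3, 4), (3, 7), (3, 8), (3, 11), (3, 12), (3, 15)]

Answer: O..OO..OO..OO..O
................
................
O..OO..OO..OO..O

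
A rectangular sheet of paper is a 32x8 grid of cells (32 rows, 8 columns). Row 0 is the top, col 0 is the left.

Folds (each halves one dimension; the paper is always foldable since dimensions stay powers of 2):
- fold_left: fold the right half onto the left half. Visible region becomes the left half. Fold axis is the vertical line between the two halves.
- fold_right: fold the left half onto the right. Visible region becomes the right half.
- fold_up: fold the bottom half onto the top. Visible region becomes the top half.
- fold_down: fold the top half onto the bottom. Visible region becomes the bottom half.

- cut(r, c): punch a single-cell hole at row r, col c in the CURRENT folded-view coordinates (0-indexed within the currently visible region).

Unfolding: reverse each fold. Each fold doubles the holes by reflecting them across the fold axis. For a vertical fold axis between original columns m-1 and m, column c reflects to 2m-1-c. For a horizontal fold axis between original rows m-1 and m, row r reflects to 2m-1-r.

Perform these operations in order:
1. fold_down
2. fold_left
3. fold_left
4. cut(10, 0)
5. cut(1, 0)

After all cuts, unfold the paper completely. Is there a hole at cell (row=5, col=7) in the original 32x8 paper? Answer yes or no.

Op 1 fold_down: fold axis h@16; visible region now rows[16,32) x cols[0,8) = 16x8
Op 2 fold_left: fold axis v@4; visible region now rows[16,32) x cols[0,4) = 16x4
Op 3 fold_left: fold axis v@2; visible region now rows[16,32) x cols[0,2) = 16x2
Op 4 cut(10, 0): punch at orig (26,0); cuts so far [(26, 0)]; region rows[16,32) x cols[0,2) = 16x2
Op 5 cut(1, 0): punch at orig (17,0); cuts so far [(17, 0), (26, 0)]; region rows[16,32) x cols[0,2) = 16x2
Unfold 1 (reflect across v@2): 4 holes -> [(17, 0), (17, 3), (26, 0), (26, 3)]
Unfold 2 (reflect across v@4): 8 holes -> [(17, 0), (17, 3), (17, 4), (17, 7), (26, 0), (26, 3), (26, 4), (26, 7)]
Unfold 3 (reflect across h@16): 16 holes -> [(5, 0), (5, 3), (5, 4), (5, 7), (14, 0), (14, 3), (14, 4), (14, 7), (17, 0), (17, 3), (17, 4), (17, 7), (26, 0), (26, 3), (26, 4), (26, 7)]
Holes: [(5, 0), (5, 3), (5, 4), (5, 7), (14, 0), (14, 3), (14, 4), (14, 7), (17, 0), (17, 3), (17, 4), (17, 7), (26, 0), (26, 3), (26, 4), (26, 7)]

Answer: yes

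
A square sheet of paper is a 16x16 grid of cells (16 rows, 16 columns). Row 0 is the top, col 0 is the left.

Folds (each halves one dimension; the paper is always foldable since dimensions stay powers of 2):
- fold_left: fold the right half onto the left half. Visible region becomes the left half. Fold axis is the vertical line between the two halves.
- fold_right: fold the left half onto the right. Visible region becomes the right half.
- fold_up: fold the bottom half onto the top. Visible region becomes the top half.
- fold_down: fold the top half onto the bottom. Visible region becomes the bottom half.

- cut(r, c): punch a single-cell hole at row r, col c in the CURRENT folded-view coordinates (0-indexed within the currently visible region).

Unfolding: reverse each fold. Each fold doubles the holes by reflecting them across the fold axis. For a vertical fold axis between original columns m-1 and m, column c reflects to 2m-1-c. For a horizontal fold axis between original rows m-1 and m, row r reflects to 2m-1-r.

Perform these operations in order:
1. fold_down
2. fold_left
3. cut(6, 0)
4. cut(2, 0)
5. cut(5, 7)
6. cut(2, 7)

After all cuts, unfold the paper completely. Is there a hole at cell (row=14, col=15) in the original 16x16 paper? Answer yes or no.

Op 1 fold_down: fold axis h@8; visible region now rows[8,16) x cols[0,16) = 8x16
Op 2 fold_left: fold axis v@8; visible region now rows[8,16) x cols[0,8) = 8x8
Op 3 cut(6, 0): punch at orig (14,0); cuts so far [(14, 0)]; region rows[8,16) x cols[0,8) = 8x8
Op 4 cut(2, 0): punch at orig (10,0); cuts so far [(10, 0), (14, 0)]; region rows[8,16) x cols[0,8) = 8x8
Op 5 cut(5, 7): punch at orig (13,7); cuts so far [(10, 0), (13, 7), (14, 0)]; region rows[8,16) x cols[0,8) = 8x8
Op 6 cut(2, 7): punch at orig (10,7); cuts so far [(10, 0), (10, 7), (13, 7), (14, 0)]; region rows[8,16) x cols[0,8) = 8x8
Unfold 1 (reflect across v@8): 8 holes -> [(10, 0), (10, 7), (10, 8), (10, 15), (13, 7), (13, 8), (14, 0), (14, 15)]
Unfold 2 (reflect across h@8): 16 holes -> [(1, 0), (1, 15), (2, 7), (2, 8), (5, 0), (5, 7), (5, 8), (5, 15), (10, 0), (10, 7), (10, 8), (10, 15), (13, 7), (13, 8), (14, 0), (14, 15)]
Holes: [(1, 0), (1, 15), (2, 7), (2, 8), (5, 0), (5, 7), (5, 8), (5, 15), (10, 0), (10, 7), (10, 8), (10, 15), (13, 7), (13, 8), (14, 0), (14, 15)]

Answer: yes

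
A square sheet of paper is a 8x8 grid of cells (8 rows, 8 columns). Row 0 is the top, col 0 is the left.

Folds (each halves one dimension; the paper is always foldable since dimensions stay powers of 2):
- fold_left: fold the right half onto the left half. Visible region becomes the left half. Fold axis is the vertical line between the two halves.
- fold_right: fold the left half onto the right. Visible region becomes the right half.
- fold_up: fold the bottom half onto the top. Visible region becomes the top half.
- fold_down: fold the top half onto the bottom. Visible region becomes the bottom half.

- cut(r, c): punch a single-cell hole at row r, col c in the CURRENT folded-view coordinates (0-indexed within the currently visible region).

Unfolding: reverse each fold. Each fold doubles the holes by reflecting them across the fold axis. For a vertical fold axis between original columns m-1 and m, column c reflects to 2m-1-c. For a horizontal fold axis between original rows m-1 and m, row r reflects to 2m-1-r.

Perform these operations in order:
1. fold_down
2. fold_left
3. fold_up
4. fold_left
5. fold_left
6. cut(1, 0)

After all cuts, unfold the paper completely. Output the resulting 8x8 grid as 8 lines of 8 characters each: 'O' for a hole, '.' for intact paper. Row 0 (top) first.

Answer: ........
OOOOOOOO
OOOOOOOO
........
........
OOOOOOOO
OOOOOOOO
........

Derivation:
Op 1 fold_down: fold axis h@4; visible region now rows[4,8) x cols[0,8) = 4x8
Op 2 fold_left: fold axis v@4; visible region now rows[4,8) x cols[0,4) = 4x4
Op 3 fold_up: fold axis h@6; visible region now rows[4,6) x cols[0,4) = 2x4
Op 4 fold_left: fold axis v@2; visible region now rows[4,6) x cols[0,2) = 2x2
Op 5 fold_left: fold axis v@1; visible region now rows[4,6) x cols[0,1) = 2x1
Op 6 cut(1, 0): punch at orig (5,0); cuts so far [(5, 0)]; region rows[4,6) x cols[0,1) = 2x1
Unfold 1 (reflect across v@1): 2 holes -> [(5, 0), (5, 1)]
Unfold 2 (reflect across v@2): 4 holes -> [(5, 0), (5, 1), (5, 2), (5, 3)]
Unfold 3 (reflect across h@6): 8 holes -> [(5, 0), (5, 1), (5, 2), (5, 3), (6, 0), (6, 1), (6, 2), (6, 3)]
Unfold 4 (reflect across v@4): 16 holes -> [(5, 0), (5, 1), (5, 2), (5, 3), (5, 4), (5, 5), (5, 6), (5, 7), (6, 0), (6, 1), (6, 2), (6, 3), (6, 4), (6, 5), (6, 6), (6, 7)]
Unfold 5 (reflect across h@4): 32 holes -> [(1, 0), (1, 1), (1, 2), (1, 3), (1, 4), (1, 5), (1, 6), (1, 7), (2, 0), (2, 1), (2, 2), (2, 3), (2, 4), (2, 5), (2, 6), (2, 7), (5, 0), (5, 1), (5, 2), (5, 3), (5, 4), (5, 5), (5, 6), (5, 7), (6, 0), (6, 1), (6, 2), (6, 3), (6, 4), (6, 5), (6, 6), (6, 7)]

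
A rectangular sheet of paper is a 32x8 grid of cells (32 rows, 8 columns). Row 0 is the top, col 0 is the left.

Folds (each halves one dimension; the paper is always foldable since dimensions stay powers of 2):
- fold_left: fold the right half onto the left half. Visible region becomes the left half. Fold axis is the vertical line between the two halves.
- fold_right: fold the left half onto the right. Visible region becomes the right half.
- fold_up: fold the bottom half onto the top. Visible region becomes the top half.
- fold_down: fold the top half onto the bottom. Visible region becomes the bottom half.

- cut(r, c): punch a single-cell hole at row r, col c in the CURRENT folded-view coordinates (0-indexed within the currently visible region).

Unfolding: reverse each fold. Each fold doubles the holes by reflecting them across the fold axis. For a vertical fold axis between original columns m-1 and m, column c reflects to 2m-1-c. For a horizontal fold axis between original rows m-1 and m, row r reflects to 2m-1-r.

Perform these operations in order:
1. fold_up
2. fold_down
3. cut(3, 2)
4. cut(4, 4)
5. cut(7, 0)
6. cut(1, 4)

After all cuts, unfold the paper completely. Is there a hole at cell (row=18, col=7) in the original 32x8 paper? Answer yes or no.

Answer: no

Derivation:
Op 1 fold_up: fold axis h@16; visible region now rows[0,16) x cols[0,8) = 16x8
Op 2 fold_down: fold axis h@8; visible region now rows[8,16) x cols[0,8) = 8x8
Op 3 cut(3, 2): punch at orig (11,2); cuts so far [(11, 2)]; region rows[8,16) x cols[0,8) = 8x8
Op 4 cut(4, 4): punch at orig (12,4); cuts so far [(11, 2), (12, 4)]; region rows[8,16) x cols[0,8) = 8x8
Op 5 cut(7, 0): punch at orig (15,0); cuts so far [(11, 2), (12, 4), (15, 0)]; region rows[8,16) x cols[0,8) = 8x8
Op 6 cut(1, 4): punch at orig (9,4); cuts so far [(9, 4), (11, 2), (12, 4), (15, 0)]; region rows[8,16) x cols[0,8) = 8x8
Unfold 1 (reflect across h@8): 8 holes -> [(0, 0), (3, 4), (4, 2), (6, 4), (9, 4), (11, 2), (12, 4), (15, 0)]
Unfold 2 (reflect across h@16): 16 holes -> [(0, 0), (3, 4), (4, 2), (6, 4), (9, 4), (11, 2), (12, 4), (15, 0), (16, 0), (19, 4), (20, 2), (22, 4), (25, 4), (27, 2), (28, 4), (31, 0)]
Holes: [(0, 0), (3, 4), (4, 2), (6, 4), (9, 4), (11, 2), (12, 4), (15, 0), (16, 0), (19, 4), (20, 2), (22, 4), (25, 4), (27, 2), (28, 4), (31, 0)]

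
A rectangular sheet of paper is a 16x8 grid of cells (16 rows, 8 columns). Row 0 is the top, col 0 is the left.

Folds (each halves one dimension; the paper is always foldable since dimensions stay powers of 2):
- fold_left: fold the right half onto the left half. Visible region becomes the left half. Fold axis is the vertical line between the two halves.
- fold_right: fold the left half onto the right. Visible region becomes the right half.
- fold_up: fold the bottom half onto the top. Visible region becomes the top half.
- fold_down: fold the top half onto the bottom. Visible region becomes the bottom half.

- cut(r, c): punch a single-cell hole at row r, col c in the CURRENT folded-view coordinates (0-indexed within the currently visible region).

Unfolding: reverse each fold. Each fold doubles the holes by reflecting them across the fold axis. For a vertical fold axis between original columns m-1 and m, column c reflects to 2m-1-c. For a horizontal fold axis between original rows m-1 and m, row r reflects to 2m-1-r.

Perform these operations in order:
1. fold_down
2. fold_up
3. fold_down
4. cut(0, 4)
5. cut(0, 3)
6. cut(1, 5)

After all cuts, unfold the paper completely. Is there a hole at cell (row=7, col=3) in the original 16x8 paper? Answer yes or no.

Answer: no

Derivation:
Op 1 fold_down: fold axis h@8; visible region now rows[8,16) x cols[0,8) = 8x8
Op 2 fold_up: fold axis h@12; visible region now rows[8,12) x cols[0,8) = 4x8
Op 3 fold_down: fold axis h@10; visible region now rows[10,12) x cols[0,8) = 2x8
Op 4 cut(0, 4): punch at orig (10,4); cuts so far [(10, 4)]; region rows[10,12) x cols[0,8) = 2x8
Op 5 cut(0, 3): punch at orig (10,3); cuts so far [(10, 3), (10, 4)]; region rows[10,12) x cols[0,8) = 2x8
Op 6 cut(1, 5): punch at orig (11,5); cuts so far [(10, 3), (10, 4), (11, 5)]; region rows[10,12) x cols[0,8) = 2x8
Unfold 1 (reflect across h@10): 6 holes -> [(8, 5), (9, 3), (9, 4), (10, 3), (10, 4), (11, 5)]
Unfold 2 (reflect across h@12): 12 holes -> [(8, 5), (9, 3), (9, 4), (10, 3), (10, 4), (11, 5), (12, 5), (13, 3), (13, 4), (14, 3), (14, 4), (15, 5)]
Unfold 3 (reflect across h@8): 24 holes -> [(0, 5), (1, 3), (1, 4), (2, 3), (2, 4), (3, 5), (4, 5), (5, 3), (5, 4), (6, 3), (6, 4), (7, 5), (8, 5), (9, 3), (9, 4), (10, 3), (10, 4), (11, 5), (12, 5), (13, 3), (13, 4), (14, 3), (14, 4), (15, 5)]
Holes: [(0, 5), (1, 3), (1, 4), (2, 3), (2, 4), (3, 5), (4, 5), (5, 3), (5, 4), (6, 3), (6, 4), (7, 5), (8, 5), (9, 3), (9, 4), (10, 3), (10, 4), (11, 5), (12, 5), (13, 3), (13, 4), (14, 3), (14, 4), (15, 5)]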